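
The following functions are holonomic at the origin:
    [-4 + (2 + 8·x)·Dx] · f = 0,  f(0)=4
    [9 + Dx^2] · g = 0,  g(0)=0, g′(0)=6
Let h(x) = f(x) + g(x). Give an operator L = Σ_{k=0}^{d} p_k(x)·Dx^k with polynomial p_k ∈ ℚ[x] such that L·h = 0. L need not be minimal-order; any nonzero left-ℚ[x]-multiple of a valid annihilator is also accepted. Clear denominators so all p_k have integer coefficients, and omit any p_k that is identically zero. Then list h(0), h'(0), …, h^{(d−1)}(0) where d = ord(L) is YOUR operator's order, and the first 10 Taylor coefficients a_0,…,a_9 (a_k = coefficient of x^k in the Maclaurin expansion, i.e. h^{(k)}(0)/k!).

f: a_k = 4, 8, -8, 16, -40, 112, -336, 1056, -3432, 11440, …
g: a_k = 0, 6, 0, -9, 0, 81/20, 0, -243/280, 0, 243/2240, …
h₀=f+g: left-lcm gives L₀, ord ≤ 3.
L = (-378 - 1296·x - 2592·x^2) + (45 + 828·x + 3888·x^2 + 5184·x^3)·Dx + (-42 - 144·x - 288·x^2)·Dx^2 + (5 + 92·x + 432·x^2 + 576·x^3)·Dx^3  (order 3).
h: a_k = 4, 14, -8, 7, -40, 2321/20, -336, 295437/280, -3432, 25625843/2240, …
ICs: h(0) = 4, h′(0) = 14, h′′(0) = -16.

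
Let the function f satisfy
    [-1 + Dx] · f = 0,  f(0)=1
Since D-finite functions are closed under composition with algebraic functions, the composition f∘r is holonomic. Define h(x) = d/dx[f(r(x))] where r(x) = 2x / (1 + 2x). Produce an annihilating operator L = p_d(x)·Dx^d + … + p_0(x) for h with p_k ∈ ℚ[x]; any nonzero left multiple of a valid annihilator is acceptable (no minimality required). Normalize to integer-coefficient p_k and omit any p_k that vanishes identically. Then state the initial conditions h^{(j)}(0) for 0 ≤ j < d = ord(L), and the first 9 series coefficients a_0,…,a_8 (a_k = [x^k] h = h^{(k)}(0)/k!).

L = (-2 - 8·x) + (-1 - 4·x - 4·x^2)·Dx  (order 1).
h: a_k = 2, -4, 4, 8/3, -76/3, 1208/15, -8728/45, 125456/315, -226076/315, …
ICs: h(0) = 2.

f: a_k = 1, 1, 1/2, 1/6, 1/24, 1/120, 1/720, 1/5040, 1/40320, …
Substitute x→r, Dx→(1/r')Dx; clear ⇒ L₀.
Derive L from L₀ (diff closure).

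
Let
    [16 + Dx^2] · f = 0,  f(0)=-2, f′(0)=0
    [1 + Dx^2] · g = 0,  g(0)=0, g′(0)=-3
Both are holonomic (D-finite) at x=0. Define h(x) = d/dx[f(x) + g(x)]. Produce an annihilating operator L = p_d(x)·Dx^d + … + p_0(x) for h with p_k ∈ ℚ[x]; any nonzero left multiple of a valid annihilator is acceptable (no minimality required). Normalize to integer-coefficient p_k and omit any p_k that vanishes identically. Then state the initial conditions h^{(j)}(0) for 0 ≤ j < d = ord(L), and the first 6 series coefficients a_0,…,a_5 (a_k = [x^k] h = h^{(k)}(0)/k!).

L = 16 + 17·Dx^2 + Dx^4  (order 4).
h: a_k = -3, 32, 3/2, -256/3, -1/8, 1024/15, …
ICs: h(0) = -3, h′(0) = 32, h′′(0) = 3, h′′′(0) = -512.

f: a_k = -2, 0, 16, 0, -64/3, 0, …
g: a_k = 0, -3, 0, 1/2, 0, -1/40, …
L₀ := lclm(L_f,L_g); ord L₀ ≤ 2+2.
h=h₀': d/dx-closure on L₀ ⇒ L.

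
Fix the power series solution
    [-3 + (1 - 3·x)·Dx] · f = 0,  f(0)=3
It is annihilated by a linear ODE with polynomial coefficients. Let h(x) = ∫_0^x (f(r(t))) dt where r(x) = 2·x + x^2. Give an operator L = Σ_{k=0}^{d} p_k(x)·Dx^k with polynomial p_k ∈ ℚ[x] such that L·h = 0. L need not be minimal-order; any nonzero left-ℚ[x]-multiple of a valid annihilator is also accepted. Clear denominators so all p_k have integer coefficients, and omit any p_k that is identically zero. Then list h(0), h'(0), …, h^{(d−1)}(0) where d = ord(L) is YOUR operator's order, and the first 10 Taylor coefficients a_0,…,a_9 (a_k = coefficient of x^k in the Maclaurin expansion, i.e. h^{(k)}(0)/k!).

f: a_k = 3, 9, 27, 81, 243, 729, 2187, 6561, 19683, 59049, …
f∘r: x↦r, Dx↦Dx/r' in L_f ⇒ L₀.
∫: right-multiply L₀ by Dx.
L = (6 + 6·x)·Dx + (-1 + 6·x + 3·x^2)·Dx^2  (order 2).
h: a_k = 0, 3, 9, 39, 189, 4887/5, 5265, 204201/7, 164997, 948051, …
ICs: h(0) = 0, h′(0) = 3.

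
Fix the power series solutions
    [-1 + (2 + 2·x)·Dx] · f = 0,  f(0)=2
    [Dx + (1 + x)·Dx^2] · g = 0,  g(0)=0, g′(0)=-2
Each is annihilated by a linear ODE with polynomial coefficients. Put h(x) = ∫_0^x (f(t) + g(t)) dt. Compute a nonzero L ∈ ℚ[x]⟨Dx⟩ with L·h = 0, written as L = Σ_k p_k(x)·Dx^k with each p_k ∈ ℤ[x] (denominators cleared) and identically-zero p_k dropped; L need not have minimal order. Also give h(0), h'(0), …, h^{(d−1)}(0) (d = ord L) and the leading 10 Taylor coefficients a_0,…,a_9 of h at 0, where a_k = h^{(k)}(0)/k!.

L = Dx^2 + (5 + 5·x)·Dx^3 + (2 + 4·x + 2·x^2)·Dx^4  (order 4).
h: a_k = 0, 2, -1/2, 1/4, -13/96, 27/320, -221/3840, 449/10752, -1817/57344, 3667/147456, …
ICs: h(0) = 0, h′(0) = 2, h′′(0) = -1, h′′′(0) = 3/2.

f: a_k = 2, 1, -1/4, 1/8, -5/64, 7/128, -21/512, 33/1024, -429/16384, 715/32768, …
g: a_k = 0, -2, 1, -2/3, 1/2, -2/5, 1/3, -2/7, 1/4, -2/9, …
Sum ⇒ L₀ = lclm(L_f,L_g) in ℚ(x)⟨Dx⟩.
∫: right-multiply L₀ by Dx.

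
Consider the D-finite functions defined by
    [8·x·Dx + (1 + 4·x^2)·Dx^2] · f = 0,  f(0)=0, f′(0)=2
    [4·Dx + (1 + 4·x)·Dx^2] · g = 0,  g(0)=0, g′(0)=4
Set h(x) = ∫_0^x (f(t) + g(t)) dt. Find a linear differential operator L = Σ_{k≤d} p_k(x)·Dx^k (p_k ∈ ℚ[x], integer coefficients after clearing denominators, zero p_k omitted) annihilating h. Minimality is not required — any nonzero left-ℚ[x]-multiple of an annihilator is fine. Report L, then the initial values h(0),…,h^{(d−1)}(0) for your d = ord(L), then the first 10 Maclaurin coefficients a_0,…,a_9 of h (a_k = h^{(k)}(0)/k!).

f: a_k = 0, 2, 0, -8/3, 0, 32/5, 0, -128/7, 0, 512/9, …
g: a_k = 0, 4, -8, 64/3, -64, 1024/5, -2048/3, 16384/7, -8192, 262144/9, …
f+g: L₀ = lclm(L_f,L_g), ord ≤ 2+2.
∫: right-multiply L₀ by Dx.
L = (-8 - 96·x + 96·x^2 + 128·x^3)·Dx^2 + (-10 - 16·x - 72·x^2 + 192·x^3 + 256·x^4)·Dx^3 + (-1 - 2·x + 8·x^2 + 8·x^3 + 48·x^4 + 64·x^5)·Dx^4  (order 4).
h: a_k = 0, 0, 3, -8/3, 14/3, -64/5, 176/5, -2048/21, 2032/7, -8192/9, …
ICs: h(0) = 0, h′(0) = 0, h′′(0) = 6, h′′′(0) = -16.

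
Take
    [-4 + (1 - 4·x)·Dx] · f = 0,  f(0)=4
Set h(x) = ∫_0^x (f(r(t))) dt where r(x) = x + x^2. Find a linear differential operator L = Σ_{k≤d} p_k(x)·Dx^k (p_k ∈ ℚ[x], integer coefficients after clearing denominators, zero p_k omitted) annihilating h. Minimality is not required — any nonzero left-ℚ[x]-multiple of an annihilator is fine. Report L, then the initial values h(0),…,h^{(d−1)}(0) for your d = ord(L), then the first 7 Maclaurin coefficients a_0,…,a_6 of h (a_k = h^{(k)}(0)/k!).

f: a_k = 4, 16, 64, 256, 1024, 4096, 16384, …
Substitute x→r, Dx→(1/r')Dx; clear ⇒ L₀.
h=∫h₀ ⇒ L = L₀·Dx.
L = (4 + 8·x)·Dx + (-1 + 4·x + 4·x^2)·Dx^2  (order 2).
h: a_k = 0, 4, 8, 80/3, 96, 1856/5, 4480/3, …
ICs: h(0) = 0, h′(0) = 4.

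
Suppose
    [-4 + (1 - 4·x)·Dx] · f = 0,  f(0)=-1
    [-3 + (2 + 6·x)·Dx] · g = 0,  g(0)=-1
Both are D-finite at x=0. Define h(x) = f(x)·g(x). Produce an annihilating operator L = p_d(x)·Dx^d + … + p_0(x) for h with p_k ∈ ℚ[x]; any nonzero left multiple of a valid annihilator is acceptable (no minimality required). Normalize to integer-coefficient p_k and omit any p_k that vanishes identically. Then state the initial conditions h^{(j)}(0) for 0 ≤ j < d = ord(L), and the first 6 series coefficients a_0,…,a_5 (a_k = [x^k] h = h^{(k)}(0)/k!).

f: a_k = -1, -4, -16, -64, -256, -1024, …
g: a_k = -1, -3/2, 9/8, -27/16, 405/128, -1701/256, …
Sym-product of L_f,L_g gives L₀ (≤ ord 1).
L = (11 + 12·x) + (-2 + 2·x + 24·x^2)·Dx  (order 1).
h: a_k = 1, 11/2, 167/8, 1363/16, 43211/128, 347389/256, …
ICs: h(0) = 1.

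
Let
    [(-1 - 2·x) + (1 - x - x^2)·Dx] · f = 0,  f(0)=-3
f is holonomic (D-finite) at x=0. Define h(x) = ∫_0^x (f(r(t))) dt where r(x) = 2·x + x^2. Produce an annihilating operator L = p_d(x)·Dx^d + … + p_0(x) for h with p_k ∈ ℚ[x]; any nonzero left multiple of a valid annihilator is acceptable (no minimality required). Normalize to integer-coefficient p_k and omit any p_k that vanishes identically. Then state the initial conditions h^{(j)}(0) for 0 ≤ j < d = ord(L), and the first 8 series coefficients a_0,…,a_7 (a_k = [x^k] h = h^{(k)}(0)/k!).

L = (2 + 10·x + 12·x^2 + 4·x^3)·Dx + (-1 + 2·x + 5·x^2 + 4·x^3 + x^4)·Dx^2  (order 2).
h: a_k = 0, -3, -3, -9, -24, -354/5, -217, -4785/7, …
ICs: h(0) = 0, h′(0) = -3.

f: a_k = -3, -3, -6, -9, -15, -24, -39, -63, …
L₀ from L_f via x↦r, Dx↦r'^{-1}Dx.
h=∫h₀ ⇒ L = L₀·Dx.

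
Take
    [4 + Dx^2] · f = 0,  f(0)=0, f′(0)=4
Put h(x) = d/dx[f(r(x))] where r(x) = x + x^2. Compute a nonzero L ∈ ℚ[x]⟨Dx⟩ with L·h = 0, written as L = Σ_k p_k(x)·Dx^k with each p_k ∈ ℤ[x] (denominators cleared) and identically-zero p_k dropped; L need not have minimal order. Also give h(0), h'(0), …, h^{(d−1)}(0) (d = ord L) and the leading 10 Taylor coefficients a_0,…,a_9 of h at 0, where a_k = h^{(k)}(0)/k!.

L = (16 + 32·x + 96·x^2 + 128·x^3 + 64·x^4) + (-6 - 12·x)·Dx + (1 + 4·x + 4·x^2)·Dx^2  (order 2).
h: a_k = 4, 8, -8, -32, -112/3, 0, 1664/45, 1792/45, 4544/315, -256/21, …
ICs: h(0) = 4, h′(0) = 8.

f: a_k = 0, 4, 0, -8/3, 0, 8/15, 0, -16/315, 0, 8/2835, …
L₀ from L_f via x↦r, Dx↦r'^{-1}Dx.
h=h₀': d/dx-closure on L₀ ⇒ L.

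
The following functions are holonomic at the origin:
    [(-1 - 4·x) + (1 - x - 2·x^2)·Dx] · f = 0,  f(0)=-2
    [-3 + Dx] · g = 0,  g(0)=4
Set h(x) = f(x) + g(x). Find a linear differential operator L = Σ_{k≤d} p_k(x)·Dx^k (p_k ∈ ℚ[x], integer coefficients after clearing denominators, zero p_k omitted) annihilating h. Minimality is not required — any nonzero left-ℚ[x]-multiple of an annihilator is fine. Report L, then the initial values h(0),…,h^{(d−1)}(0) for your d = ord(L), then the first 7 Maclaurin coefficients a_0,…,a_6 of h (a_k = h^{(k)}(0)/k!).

f: a_k = -2, -2, -6, -10, -22, -42, -86, …
g: a_k = 4, 12, 18, 18, 27/2, 81/10, 81/20, …
L₀ := lclm(L_f,L_g); ord L₀ ≤ 1+1.
L = (-9 - 9·x - 126·x^2 - 72·x^3) + (-3 + 30·x + 51·x^2 - 36·x^3 - 36·x^4)·Dx + (2 - 9·x - 3·x^2 + 20·x^3 + 12·x^4)·Dx^2  (order 2).
h: a_k = 2, 10, 12, 8, -17/2, -339/10, -1639/20, …
ICs: h(0) = 2, h′(0) = 10.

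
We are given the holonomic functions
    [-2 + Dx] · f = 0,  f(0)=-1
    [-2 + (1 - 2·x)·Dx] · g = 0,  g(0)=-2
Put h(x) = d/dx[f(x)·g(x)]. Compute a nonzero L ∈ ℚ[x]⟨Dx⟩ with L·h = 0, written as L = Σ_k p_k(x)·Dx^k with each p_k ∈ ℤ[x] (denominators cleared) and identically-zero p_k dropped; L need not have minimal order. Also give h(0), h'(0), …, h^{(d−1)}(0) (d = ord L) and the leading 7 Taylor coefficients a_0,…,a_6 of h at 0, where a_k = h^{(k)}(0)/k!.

L = (5 - 8·x + 4·x^2) + (-1 + 3·x - 2·x^2)·Dx  (order 1).
h: a_k = 8, 40, 128, 1040/3, 2608/3, 31312/15, 43840/9, …
ICs: h(0) = 8.

f: a_k = -1, -2, -2, -4/3, -2/3, -4/15, -4/45, …
g: a_k = -2, -4, -8, -16, -32, -64, -128, …
L₀ := L_f ⊗_s L_g (sym. prod.), ord ≤ 1.
h=h₀': d/dx-closure on L₀ ⇒ L.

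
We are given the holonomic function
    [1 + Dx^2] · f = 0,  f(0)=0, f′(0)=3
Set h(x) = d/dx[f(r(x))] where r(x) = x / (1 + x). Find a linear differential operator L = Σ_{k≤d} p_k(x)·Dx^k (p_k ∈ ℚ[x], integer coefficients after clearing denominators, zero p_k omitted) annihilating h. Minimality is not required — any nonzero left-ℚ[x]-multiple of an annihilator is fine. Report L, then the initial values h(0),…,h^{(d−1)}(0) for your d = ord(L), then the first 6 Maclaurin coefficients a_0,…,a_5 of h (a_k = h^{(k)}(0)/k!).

f: a_k = 0, 3, 0, -1/2, 0, 1/40, …
Substitute x→r, Dx→(1/r')Dx; clear ⇒ L₀.
Derive L from L₀ (diff closure).
L = (7 + 12·x + 6·x^2) + (6 + 18·x + 18·x^2 + 6·x^3)·Dx + (1 + 4·x + 6·x^2 + 4·x^3 + x^4)·Dx^2  (order 2).
h: a_k = 3, -6, 15/2, -6, 1/8, 45/4, …
ICs: h(0) = 3, h′(0) = -6.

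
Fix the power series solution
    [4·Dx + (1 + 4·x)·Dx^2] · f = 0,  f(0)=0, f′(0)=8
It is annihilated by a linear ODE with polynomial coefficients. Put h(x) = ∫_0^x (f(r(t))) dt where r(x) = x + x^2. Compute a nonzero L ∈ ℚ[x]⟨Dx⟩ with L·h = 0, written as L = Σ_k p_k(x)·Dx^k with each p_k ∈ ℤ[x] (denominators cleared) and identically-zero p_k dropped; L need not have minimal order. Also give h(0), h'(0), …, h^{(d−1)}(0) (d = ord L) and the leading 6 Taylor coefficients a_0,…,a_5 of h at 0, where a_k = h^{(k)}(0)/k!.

f: a_k = 0, 8, -16, 128/3, -128, 2048/5, …
Change of var in L_f (x↦r) gives L₀.
∫: right-multiply L₀ by Dx.
L = 2·Dx^2 + (1 + 2·x)·Dx^3  (order 3).
h: a_k = 0, 0, 4, -8/3, 8/3, -16/5, …
ICs: h(0) = 0, h′(0) = 0, h′′(0) = 8.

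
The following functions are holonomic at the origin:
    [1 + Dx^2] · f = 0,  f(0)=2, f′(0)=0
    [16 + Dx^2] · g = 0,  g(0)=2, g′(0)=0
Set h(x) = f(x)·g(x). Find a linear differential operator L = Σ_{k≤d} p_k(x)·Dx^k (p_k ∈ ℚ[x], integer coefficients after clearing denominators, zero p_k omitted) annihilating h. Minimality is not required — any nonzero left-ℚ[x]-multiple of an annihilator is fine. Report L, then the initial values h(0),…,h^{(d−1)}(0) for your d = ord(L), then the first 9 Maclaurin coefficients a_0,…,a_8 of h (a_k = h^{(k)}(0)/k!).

L = 225 + 34·Dx^2 + Dx^4  (order 4).
h: a_k = 4, 0, -34, 0, 353/6, 0, -8177/180, 0, 198593/10080, …
ICs: h(0) = 4, h′(0) = 0, h′′(0) = -68, h′′′(0) = 0.

f: a_k = 2, 0, -1, 0, 1/12, 0, -1/360, 0, 1/20160, …
g: a_k = 2, 0, -16, 0, 64/3, 0, -512/45, 0, 1024/315, …
Product ⇒ symmetric product L₀, ord ≤ 4.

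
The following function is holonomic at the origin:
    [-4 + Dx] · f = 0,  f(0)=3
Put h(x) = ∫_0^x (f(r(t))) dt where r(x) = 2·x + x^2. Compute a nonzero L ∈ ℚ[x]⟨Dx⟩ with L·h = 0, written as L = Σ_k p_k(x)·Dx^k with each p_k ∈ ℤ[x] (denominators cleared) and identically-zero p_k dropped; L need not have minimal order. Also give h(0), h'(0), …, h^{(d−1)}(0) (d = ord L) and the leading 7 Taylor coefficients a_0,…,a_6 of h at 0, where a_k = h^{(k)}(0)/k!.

L = (-8 - 8·x)·Dx + Dx^2  (order 2).
h: a_k = 0, 3, 12, 36, 88, 184, 1696/5, …
ICs: h(0) = 0, h′(0) = 3.

f: a_k = 3, 12, 24, 32, 32, 128/5, 256/15, …
Change of var in L_f (x↦r) gives L₀.
h=∫h₀ ⇒ L = L₀·Dx.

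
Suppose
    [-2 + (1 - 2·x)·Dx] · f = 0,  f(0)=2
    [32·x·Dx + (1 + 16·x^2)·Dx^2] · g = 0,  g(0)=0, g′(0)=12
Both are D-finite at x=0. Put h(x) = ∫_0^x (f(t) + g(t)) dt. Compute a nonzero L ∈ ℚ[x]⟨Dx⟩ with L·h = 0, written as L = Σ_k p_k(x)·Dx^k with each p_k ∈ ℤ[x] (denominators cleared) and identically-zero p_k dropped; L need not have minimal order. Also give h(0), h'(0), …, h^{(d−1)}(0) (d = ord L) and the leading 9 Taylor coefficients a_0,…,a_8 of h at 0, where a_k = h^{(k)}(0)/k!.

f: a_k = 2, 4, 8, 16, 32, 64, 128, 256, 512, …
g: a_k = 0, 12, 0, -64, 0, 3072/5, 0, -49152/7, 0, …
Weyl lclm of L_f,L_g ⇒ L₀ (ord ≤ 3).
h=∫₀ˣh₀: take L = L₀·Dx.
L = (-32 + 256·x + 1536·x^2)·Dx^2 + (14 - 32·x - 160·x^2 + 1536·x^3)·Dx^3 + (-1 - 6·x - 96·x^3 + 256·x^4)·Dx^4  (order 4).
h: a_k = 0, 2, 8, 8/3, -12, 32/5, 1696/15, 128/7, -5920/7, …
ICs: h(0) = 0, h′(0) = 2, h′′(0) = 16, h′′′(0) = 16.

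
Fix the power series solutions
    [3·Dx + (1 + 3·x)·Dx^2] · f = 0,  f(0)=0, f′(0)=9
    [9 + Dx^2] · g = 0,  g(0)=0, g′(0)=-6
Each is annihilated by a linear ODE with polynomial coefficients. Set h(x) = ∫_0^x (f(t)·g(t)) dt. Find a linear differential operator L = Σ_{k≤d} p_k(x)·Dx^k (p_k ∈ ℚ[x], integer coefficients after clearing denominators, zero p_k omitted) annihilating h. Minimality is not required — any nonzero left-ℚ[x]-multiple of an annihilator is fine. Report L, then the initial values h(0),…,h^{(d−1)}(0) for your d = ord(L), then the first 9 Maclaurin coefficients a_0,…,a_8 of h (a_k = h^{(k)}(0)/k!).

L = (-81 + 486·x + 4617·x^2 + 11664·x^3 + 8748·x^4)·Dx + (36 + 540·x + 1944·x^2 + 1944·x^3)·Dx^2 + (180·x + 1134·x^2 + 2592·x^3 + 1944·x^4)·Dx^3 + (4 + 60·x + 216·x^2 + 216·x^3)·Dx^4 + (1 + 14·x + 69·x^2 + 144·x^3 + 108·x^4)·Dx^5  (order 5).
h: a_k = 0, 0, 0, -18, 81/4, -81/5, 81/2, -2673/28, 67797/320, …
ICs: h(0) = 0, h′(0) = 0, h′′(0) = 0, h′′′(0) = -108, h′′′′(0) = 486.

f: a_k = 0, 9, -27/2, 27, -243/4, 729/5, -729/2, 6561/7, -19683/8, …
g: a_k = 0, -6, 0, 9, 0, -81/20, 0, 243/280, 0, …
h₀=f·g: eliminate ⇒ L₀, order ≤ 2·2.
h=∫h₀ ⇒ L = L₀·Dx.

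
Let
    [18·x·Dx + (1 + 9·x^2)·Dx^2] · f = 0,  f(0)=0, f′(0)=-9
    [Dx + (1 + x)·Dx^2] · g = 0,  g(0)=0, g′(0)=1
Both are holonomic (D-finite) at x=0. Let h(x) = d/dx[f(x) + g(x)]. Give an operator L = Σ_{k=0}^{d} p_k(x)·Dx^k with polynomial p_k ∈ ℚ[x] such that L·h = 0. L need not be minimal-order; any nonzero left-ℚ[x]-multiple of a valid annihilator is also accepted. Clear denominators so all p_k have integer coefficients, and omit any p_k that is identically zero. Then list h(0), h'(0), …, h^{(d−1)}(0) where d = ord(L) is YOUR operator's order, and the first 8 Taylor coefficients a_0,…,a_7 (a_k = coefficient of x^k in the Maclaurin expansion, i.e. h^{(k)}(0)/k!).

L = (-18 - 54·x + 486·x^2 + 162·x^3) + (-20 - 36·x + 432·x^2 + 972·x^3 + 324·x^4)·Dx + (-1 + 17·x + 18·x^2 + 162·x^3 + 243·x^4 + 81·x^5)·Dx^2  (order 2).
h: a_k = -8, -1, 82, -1, -728, -1, 6562, -1, …
ICs: h(0) = -8, h′(0) = -1.

f: a_k = 0, -9, 0, 27, 0, -729/5, 0, 6561/7, …
g: a_k = 0, 1, -1/2, 1/3, -1/4, 1/5, -1/6, 1/7, …
f+g: L₀ = lclm(L_f,L_g), ord ≤ 2+2.
h₀' ⇒ L via d/dx closure of L₀.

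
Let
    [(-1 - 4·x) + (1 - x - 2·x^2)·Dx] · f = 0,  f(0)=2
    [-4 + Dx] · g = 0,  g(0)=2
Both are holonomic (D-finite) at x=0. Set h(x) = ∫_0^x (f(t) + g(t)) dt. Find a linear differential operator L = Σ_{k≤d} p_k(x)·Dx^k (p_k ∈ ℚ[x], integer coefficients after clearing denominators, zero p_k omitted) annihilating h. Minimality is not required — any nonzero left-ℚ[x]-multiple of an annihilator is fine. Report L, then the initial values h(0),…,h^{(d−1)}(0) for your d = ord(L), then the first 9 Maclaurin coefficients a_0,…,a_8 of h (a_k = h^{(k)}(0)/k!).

L = (-8 - 192·x^2 - 128·x^3)·Dx + (-10 + 44·x + 72·x^2 - 64·x^3 - 64·x^4)·Dx^2 + (3 - 11·x - 6·x^2 + 24·x^3 + 16·x^4)·Dx^3  (order 3).
h: a_k = 0, 4, 5, 22/3, 47/6, 26/3, 443/45, 626/45, 27799/1260, …
ICs: h(0) = 0, h′(0) = 4, h′′(0) = 10.

f: a_k = 2, 2, 6, 10, 22, 42, 86, 170, 342, …
g: a_k = 2, 8, 16, 64/3, 64/3, 256/15, 512/45, 2048/315, 1024/315, …
L₀ := lclm(L_f,L_g); ord L₀ ≤ 1+1.
Integrate: L := L₀·Dx.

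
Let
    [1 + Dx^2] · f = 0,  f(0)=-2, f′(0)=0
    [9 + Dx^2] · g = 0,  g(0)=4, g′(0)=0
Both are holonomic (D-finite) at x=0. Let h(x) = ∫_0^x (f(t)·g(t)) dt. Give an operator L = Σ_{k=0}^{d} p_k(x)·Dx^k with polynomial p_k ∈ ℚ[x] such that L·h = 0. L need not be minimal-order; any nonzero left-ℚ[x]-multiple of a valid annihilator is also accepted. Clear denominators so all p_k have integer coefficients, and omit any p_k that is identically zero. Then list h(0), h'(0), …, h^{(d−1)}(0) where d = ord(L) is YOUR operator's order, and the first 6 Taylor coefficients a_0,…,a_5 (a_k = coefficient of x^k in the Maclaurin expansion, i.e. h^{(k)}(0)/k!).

f: a_k = -2, 0, 1, 0, -1/12, 0, …
g: a_k = 4, 0, -18, 0, 27/2, 0, …
L₀ := L_f ⊗_s L_g (sym. prod.), ord ≤ 4.
∫: right-multiply L₀ by Dx.
L = 64·Dx + 20·Dx^3 + Dx^5  (order 5).
h: a_k = 0, -8, 0, 40/3, 0, -136/15, …
ICs: h(0) = 0, h′(0) = -8, h′′(0) = 0, h′′′(0) = 80, h′′′′(0) = 0.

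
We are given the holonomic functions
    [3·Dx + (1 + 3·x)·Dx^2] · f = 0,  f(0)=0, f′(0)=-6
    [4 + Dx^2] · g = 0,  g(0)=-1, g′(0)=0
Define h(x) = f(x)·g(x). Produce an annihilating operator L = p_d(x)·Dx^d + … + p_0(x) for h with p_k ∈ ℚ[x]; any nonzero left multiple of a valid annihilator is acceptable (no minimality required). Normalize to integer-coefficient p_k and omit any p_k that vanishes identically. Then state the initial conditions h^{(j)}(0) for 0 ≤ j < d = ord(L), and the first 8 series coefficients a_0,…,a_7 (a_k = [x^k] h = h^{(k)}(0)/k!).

L = (-1112 - 1248·x + 7344·x^2 + 27648·x^3 + 20736·x^4) + (-48 + 2160·x + 10368·x^2 + 10368·x^3)·Dx + (-250 + 240·x + 4968·x^2 + 13824·x^3 + 10368·x^4)·Dx^2 + (-12 + 540·x + 2592·x^2 + 2592·x^3)·Dx^3 + (7 + 138·x + 783·x^2 + 1728·x^3 + 1296·x^4)·Dx^4  (order 4).
h: a_k = 0, 6, -9, 6, -45/2, 326/5, -168, 46402/105, …
ICs: h(0) = 0, h′(0) = 6, h′′(0) = -18, h′′′(0) = 36.

f: a_k = 0, -6, 9, -18, 81/2, -486/5, 243, -4374/7, …
g: a_k = -1, 0, 2, 0, -2/3, 0, 4/45, 0, …
Product ⇒ symmetric product L₀, ord ≤ 4.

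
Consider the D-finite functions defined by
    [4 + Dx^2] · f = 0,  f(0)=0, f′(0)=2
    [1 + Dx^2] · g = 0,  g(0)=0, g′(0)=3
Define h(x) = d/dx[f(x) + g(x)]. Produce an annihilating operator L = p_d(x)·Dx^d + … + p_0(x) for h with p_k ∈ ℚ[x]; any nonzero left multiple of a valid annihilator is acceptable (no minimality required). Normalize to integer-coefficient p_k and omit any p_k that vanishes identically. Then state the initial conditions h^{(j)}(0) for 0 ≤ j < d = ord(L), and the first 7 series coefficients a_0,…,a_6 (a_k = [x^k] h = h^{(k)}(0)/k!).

L = 4 + 5·Dx^2 + Dx^4  (order 4).
h: a_k = 5, 0, -11/2, 0, 35/24, 0, -131/720, …
ICs: h(0) = 5, h′(0) = 0, h′′(0) = -11, h′′′(0) = 0.

f: a_k = 0, 2, 0, -4/3, 0, 4/15, 0, …
g: a_k = 0, 3, 0, -1/2, 0, 1/40, 0, …
h₀=f+g: left-lcm gives L₀, ord ≤ 4.
Differentiate: ansatz ord ≤ ord L₀ ⇒ L.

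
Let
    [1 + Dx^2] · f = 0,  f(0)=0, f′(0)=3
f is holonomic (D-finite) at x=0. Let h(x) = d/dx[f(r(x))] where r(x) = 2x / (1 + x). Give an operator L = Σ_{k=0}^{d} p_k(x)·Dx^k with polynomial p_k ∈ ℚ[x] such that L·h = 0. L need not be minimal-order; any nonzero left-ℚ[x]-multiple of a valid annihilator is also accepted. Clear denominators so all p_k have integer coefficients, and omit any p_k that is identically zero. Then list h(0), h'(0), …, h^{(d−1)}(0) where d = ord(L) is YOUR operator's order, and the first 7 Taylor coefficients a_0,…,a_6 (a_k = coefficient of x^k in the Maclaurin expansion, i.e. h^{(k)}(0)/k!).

L = (10 + 12·x + 6·x^2) + (6 + 18·x + 18·x^2 + 6·x^3)·Dx + (1 + 4·x + 6·x^2 + 4·x^3 + x^4)·Dx^2  (order 2).
h: a_k = 6, -12, 6, 24, -86, 180, -4418/15, …
ICs: h(0) = 6, h′(0) = -12.

f: a_k = 0, 3, 0, -1/2, 0, 1/40, 0, …
h₀=f(r): pull back L_f along r ⇒ L₀.
Differentiate: ansatz ord ≤ ord L₀ ⇒ L.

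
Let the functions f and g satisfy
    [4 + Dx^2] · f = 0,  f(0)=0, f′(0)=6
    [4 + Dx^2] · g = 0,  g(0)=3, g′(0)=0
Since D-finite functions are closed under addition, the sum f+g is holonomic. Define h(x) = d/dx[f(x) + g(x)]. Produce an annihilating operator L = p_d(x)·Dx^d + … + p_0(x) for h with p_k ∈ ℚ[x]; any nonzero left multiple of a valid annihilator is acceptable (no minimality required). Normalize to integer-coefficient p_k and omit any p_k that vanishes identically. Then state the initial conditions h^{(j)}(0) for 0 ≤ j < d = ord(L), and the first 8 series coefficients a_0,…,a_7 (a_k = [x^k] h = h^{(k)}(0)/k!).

f: a_k = 0, 6, 0, -4, 0, 4/5, 0, -8/105, …
g: a_k = 3, 0, -6, 0, 2, 0, -4/15, 0, …
h₀=f+g: left-lcm gives L₀, ord ≤ 4.
h₀' ⇒ L via d/dx closure of L₀.
L = 4 + Dx^2  (order 2).
h: a_k = 6, -12, -12, 8, 4, -8/5, -8/15, 16/105, …
ICs: h(0) = 6, h′(0) = -12.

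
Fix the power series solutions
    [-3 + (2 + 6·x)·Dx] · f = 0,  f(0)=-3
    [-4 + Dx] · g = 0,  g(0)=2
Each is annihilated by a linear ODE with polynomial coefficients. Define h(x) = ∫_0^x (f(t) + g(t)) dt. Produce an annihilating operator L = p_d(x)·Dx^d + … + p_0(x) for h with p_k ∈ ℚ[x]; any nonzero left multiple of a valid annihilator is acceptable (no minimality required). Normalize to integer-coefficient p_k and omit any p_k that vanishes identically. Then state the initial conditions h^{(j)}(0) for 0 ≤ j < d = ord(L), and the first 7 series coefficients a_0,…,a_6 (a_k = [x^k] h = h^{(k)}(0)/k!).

f: a_k = -3, -9/2, 27/8, -81/16, 1215/128, -5103/256, 45927/1024, …
g: a_k = 2, 8, 16, 64/3, 64/3, 256/15, 512/45, …
Sum ⇒ L₀ = lclm(L_f,L_g) in ℚ(x)⟨Dx⟩.
h=∫₀ˣh₀: take L = L₀·Dx.
L = (132 + 288·x)·Dx + (-73 - 384·x - 576·x^2)·Dx^2 + (10 + 78·x + 144·x^2)·Dx^3  (order 3).
h: a_k = 0, -1, 7/4, 155/24, 781/192, 11837/1920, -11009/23040, …
ICs: h(0) = 0, h′(0) = -1, h′′(0) = 7/2.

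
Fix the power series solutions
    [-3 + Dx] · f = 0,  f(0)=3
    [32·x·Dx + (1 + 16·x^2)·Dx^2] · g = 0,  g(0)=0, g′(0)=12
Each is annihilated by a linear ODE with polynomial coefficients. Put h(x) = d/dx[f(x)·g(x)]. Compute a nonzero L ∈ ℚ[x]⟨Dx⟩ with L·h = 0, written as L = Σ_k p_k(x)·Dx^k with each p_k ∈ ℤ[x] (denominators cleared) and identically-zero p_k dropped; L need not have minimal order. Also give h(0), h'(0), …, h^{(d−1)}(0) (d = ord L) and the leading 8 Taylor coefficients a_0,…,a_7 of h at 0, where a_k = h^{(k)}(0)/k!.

f: a_k = 3, 9, 27/2, 27/2, 81/8, 243/40, 243/80, 729/560, …
g: a_k = 0, 12, 0, -64, 0, 3072/5, 0, -49152/7, …
L₀ := L_f ⊗_s L_g (sym. prod.), ord ≤ 2.
h=h₀': d/dx-closure on L₀ ⇒ L.
L = (-69 - 576·x + 5472·x^2 - 9216·x^3 + 6912·x^4) + (14 + 288·x - 2112·x^2 + 4608·x^3 - 4608·x^4)·Dx + (3 - 32·x + 96·x^2 - 512·x^3 + 768·x^4)·Dx^2  (order 2).
h: a_k = 36, 216, -90, -1656, 11007/2, 28431, -1873521/20, -15476778/35, …
ICs: h(0) = 36, h′(0) = 216.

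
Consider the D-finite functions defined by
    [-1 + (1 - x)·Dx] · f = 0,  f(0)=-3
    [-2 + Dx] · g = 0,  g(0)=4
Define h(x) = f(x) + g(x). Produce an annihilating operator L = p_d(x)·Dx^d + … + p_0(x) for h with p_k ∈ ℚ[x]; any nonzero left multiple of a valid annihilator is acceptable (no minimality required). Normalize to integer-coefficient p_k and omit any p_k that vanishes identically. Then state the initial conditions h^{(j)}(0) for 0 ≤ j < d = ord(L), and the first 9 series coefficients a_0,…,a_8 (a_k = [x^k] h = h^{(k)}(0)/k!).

f: a_k = -3, -3, -3, -3, -3, -3, -3, -3, -3, …
g: a_k = 4, 8, 8, 16/3, 8/3, 16/15, 16/45, 32/315, 8/315, …
f+g: L₀ = lclm(L_f,L_g), ord ≤ 1+1.
L = -4·x + (-2 + 8·x - 4·x^2)·Dx + (1 - 3·x + 2·x^2)·Dx^2  (order 2).
h: a_k = 1, 5, 5, 7/3, -1/3, -29/15, -119/45, -913/315, -937/315, …
ICs: h(0) = 1, h′(0) = 5.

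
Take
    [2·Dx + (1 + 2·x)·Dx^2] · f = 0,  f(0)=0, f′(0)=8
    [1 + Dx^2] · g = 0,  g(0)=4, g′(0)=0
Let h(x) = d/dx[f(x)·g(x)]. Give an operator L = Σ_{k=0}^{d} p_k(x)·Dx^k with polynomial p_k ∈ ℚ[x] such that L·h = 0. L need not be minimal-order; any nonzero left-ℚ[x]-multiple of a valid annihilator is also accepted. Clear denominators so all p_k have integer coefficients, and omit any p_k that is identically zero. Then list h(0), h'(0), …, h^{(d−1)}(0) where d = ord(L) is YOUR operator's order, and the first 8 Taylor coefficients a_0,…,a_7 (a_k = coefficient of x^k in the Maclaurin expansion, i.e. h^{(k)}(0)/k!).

f: a_k = 0, 8, -8, 32/3, -16, 128/5, -128/3, 512/7, …
g: a_k = 4, 0, -2, 0, 1/6, 0, -1/180, 0, …
Product ⇒ symmetric product L₀, ord ≤ 4.
Derive L from L₀ (diff closure).
L = (-52 - 31·x - 87·x^2 - 96·x^3 - 8·x^4 + 48·x^5 + 16·x^6) + (-33 - 98·x - 80·x^2 + 80·x^4 + 32·x^5)·Dx + (-55 - 46·x - 110·x^2 - 96·x^3 + 32·x^4 + 96·x^5 + 32·x^6)·Dx^2 + (-33 - 98·x - 80·x^2 + 80·x^4 + 32·x^5)·Dx^3 + (-3 - 15·x - 23·x^2 + 40·x^4 + 48·x^5 + 16·x^6)·Dx^4  (order 4).
h: a_k = 32, -64, 80, -192, 412, -840, 25526/15, -154544/45, …
ICs: h(0) = 32, h′(0) = -64, h′′(0) = 160, h′′′(0) = -1152.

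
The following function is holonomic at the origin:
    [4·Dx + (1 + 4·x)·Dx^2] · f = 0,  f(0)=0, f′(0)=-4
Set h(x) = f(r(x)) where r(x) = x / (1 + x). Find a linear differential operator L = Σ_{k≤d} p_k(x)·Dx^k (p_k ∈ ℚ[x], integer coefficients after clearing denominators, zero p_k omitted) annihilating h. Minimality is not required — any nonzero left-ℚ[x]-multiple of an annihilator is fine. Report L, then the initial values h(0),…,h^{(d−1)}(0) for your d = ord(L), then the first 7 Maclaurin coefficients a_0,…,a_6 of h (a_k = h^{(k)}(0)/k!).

L = (6 + 10·x)·Dx + (1 + 6·x + 5·x^2)·Dx^2  (order 2).
h: a_k = 0, -4, 12, -124/3, 156, -3124/5, 2604, …
ICs: h(0) = 0, h′(0) = -4.

f: a_k = 0, -4, 8, -64/3, 64, -1024/5, 2048/3, …
h₀=f(r): pull back L_f along r ⇒ L₀.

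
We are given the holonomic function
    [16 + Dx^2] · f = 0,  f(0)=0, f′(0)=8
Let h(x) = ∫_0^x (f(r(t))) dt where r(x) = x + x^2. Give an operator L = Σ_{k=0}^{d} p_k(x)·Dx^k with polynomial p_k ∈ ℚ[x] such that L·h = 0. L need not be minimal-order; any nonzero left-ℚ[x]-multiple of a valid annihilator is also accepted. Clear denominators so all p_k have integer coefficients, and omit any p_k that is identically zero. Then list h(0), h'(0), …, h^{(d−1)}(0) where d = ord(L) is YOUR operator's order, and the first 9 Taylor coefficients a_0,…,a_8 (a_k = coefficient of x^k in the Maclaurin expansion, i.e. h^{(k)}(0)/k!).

L = (16 + 96·x + 192·x^2 + 128·x^3)·Dx - 2·Dx^2 + (1 + 2·x)·Dx^3  (order 3).
h: a_k = 0, 0, 4, 8/3, -16/3, -64/5, -352/45, 64/7, 6464/315, …
ICs: h(0) = 0, h′(0) = 0, h′′(0) = 8.

f: a_k = 0, 8, 0, -64/3, 0, 256/15, 0, -2048/315, 0, …
h₀=f(r): pull back L_f along r ⇒ L₀.
∫: right-multiply L₀ by Dx.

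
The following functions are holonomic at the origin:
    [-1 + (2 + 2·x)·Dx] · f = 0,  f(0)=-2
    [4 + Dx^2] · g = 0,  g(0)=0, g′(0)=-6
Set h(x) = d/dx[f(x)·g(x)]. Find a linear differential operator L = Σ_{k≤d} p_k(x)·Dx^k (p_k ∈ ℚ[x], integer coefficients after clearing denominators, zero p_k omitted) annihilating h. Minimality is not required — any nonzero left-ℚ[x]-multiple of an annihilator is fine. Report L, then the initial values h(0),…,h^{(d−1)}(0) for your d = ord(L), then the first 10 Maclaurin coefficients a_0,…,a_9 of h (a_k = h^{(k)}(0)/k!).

f: a_k = -2, -1, 1/4, -1/8, 5/64, -7/128, 21/512, -33/1024, 429/16384, -715/32768, …
g: a_k = 0, -6, 0, 4, 0, -4/5, 0, 8/105, 0, -4/945, …
f·g: L₀ = L_f ⊗_s L_g, ord ≤ 1·2.
h=h₀': d/dx-closure on L₀ ⇒ L.
L = (413 + 1344·x + 1696·x^2 + 1024·x^3 + 256·x^4) + (-52 - 180·x - 192·x^2 - 64·x^3)·Dx + (76 + 280·x + 396·x^2 + 256·x^3 + 64·x^4)·Dx^2  (order 2).
h: a_k = 12, 12, -57/2, -13, 341/32, 603/160, -7687/3840, -17/1344, -216983/860160, 626641/1548288, …
ICs: h(0) = 12, h′(0) = 12.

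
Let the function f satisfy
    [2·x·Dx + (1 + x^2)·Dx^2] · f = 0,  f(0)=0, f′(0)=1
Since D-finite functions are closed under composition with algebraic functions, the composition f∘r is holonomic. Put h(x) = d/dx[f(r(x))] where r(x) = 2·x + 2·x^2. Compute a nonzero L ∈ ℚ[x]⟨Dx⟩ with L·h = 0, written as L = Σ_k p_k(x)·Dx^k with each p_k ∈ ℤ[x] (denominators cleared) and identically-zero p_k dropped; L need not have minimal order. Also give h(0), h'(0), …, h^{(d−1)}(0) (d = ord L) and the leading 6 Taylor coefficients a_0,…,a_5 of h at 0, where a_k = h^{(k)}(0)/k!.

L = (-2 + 8·x + 32·x^2 + 48·x^3 + 24·x^4) + (1 + 2·x + 4·x^2 + 16·x^3 + 20·x^4 + 8·x^5)·Dx  (order 1).
h: a_k = 2, 4, -8, -32, -8, 176, …
ICs: h(0) = 2.

f: a_k = 0, 1, 0, -1/3, 0, 1/5, …
f∘r: x↦r, Dx↦Dx/r' in L_f ⇒ L₀.
h=h₀': d/dx-closure on L₀ ⇒ L.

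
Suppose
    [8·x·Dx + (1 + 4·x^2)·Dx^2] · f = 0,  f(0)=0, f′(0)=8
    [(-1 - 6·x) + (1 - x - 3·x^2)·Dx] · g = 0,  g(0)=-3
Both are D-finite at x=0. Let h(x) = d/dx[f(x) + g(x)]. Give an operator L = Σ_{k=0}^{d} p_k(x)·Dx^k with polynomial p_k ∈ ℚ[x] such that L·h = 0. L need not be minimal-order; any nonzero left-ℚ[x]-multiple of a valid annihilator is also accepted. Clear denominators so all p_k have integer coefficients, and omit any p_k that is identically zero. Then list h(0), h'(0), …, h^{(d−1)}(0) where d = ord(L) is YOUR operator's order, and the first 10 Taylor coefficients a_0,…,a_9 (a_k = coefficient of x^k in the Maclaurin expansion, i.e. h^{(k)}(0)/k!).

f: a_k = 0, 8, 0, -32/3, 0, 128/5, 0, -512/7, 0, 2048/9, …
g: a_k = -3, -3, -12, -21, -57, -120, -291, -651, -1524, -3477, …
L₀ := lclm(L_f,L_g); ord L₀ ≤ 2+1.
h₀' ⇒ L via d/dx closure of L₀.
L = (32 - 128·x - 1488·x^2 - 2880·x^3 - 8424·x^4 - 2592·x^6) + (-25 - 160·x - 214·x^2 - 1188·x^3 - 2628·x^4 - 6264·x^5 - 432·x^6 - 2592·x^7)·Dx + (4 + 9·x + 54·x^2 - 66·x^3 - x^4 - 444·x^5 - 720·x^6 - 144·x^7 - 432·x^8)·Dx^2  (order 2).
h: a_k = 5, -24, -95, -228, -472, -1746, -5069, -12192, -29245, -80490, …
ICs: h(0) = 5, h′(0) = -24.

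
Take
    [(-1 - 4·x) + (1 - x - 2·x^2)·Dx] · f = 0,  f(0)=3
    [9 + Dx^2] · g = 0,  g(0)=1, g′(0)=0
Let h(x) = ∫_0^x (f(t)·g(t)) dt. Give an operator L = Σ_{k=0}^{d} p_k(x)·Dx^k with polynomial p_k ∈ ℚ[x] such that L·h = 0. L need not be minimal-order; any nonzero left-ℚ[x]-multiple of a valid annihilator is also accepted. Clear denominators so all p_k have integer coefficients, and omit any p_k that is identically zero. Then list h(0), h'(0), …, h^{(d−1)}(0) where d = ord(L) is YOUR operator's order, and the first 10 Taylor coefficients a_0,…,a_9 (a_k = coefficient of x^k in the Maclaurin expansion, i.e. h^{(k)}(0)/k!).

f: a_k = 3, 3, 9, 15, 33, 63, 129, 255, 513, 1023, …
g: a_k = 1, 0, -9/2, 0, 27/8, 0, -81/80, 0, 729/4480, 0, …
Product ⇒ symmetric product L₀, ord ≤ 2.
h=∫h₀ ⇒ L = L₀·Dx.
L = (-5 + 9·x + 18·x^2)·Dx + (2 + 8·x)·Dx^2 + (-1 + x + 2·x^2)·Dx^3  (order 3).
h: a_k = 0, 3, 3/2, -3/2, 3/8, 21/40, 15/16, 627/560, 1527/640, 17547/4480, …
ICs: h(0) = 0, h′(0) = 3, h′′(0) = 3.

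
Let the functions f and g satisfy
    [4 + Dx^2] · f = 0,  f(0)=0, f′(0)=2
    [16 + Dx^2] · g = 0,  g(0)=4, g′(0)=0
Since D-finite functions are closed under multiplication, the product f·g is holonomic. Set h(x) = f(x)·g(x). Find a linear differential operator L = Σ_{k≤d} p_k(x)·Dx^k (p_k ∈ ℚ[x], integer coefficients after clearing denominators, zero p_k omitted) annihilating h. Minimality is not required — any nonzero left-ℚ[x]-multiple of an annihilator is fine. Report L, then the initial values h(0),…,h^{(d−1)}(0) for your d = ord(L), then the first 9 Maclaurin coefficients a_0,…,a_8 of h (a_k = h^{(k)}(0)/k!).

L = 144 + 40·Dx^2 + Dx^4  (order 4).
h: a_k = 0, 8, 0, -208/3, 0, 1936/15, 0, -34976/315, 0, …
ICs: h(0) = 0, h′(0) = 8, h′′(0) = 0, h′′′(0) = -416.

f: a_k = 0, 2, 0, -4/3, 0, 4/15, 0, -8/315, 0, …
g: a_k = 4, 0, -32, 0, 128/3, 0, -1024/45, 0, 2048/315, …
Sym-product of L_f,L_g gives L₀ (≤ ord 4).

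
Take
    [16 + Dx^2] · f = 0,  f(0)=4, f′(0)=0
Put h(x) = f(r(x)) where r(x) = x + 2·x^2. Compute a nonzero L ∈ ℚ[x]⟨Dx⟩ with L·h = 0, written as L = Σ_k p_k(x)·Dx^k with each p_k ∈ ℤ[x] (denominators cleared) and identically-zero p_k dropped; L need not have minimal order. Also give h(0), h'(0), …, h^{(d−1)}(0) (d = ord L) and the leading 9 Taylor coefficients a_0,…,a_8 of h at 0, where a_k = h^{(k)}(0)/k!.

f: a_k = 4, 0, -32, 0, 128/3, 0, -1024/45, 0, 2048/315, …
f∘r: x↦r, Dx↦Dx/r' in L_f ⇒ L₀.
L = (16 + 192·x + 768·x^2 + 1024·x^3) - 4·Dx + (1 + 4·x)·Dx^2  (order 2).
h: a_k = 4, 0, -32, -128, -256/3, 1024/3, 45056/45, 16384/15, -212992/315, …
ICs: h(0) = 4, h′(0) = 0.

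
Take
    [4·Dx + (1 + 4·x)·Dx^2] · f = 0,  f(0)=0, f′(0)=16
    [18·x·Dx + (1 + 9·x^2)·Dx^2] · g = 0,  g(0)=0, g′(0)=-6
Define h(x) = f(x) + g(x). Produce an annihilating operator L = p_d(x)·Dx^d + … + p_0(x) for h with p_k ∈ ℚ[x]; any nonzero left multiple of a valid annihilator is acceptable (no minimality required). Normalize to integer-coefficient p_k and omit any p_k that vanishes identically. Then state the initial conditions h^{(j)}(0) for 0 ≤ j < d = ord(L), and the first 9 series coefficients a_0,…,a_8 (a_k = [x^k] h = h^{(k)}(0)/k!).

f: a_k = 0, 16, -32, 256/3, -256, 4096/5, -8192/3, 65536/7, -32768, …
g: a_k = 0, -6, 0, 18, 0, -486/5, 0, 4374/7, 0, …
Weyl lclm of L_f,L_g ⇒ L₀ (ord ≤ 4).
L = (-36 - 432·x + 972·x^2 + 1296·x^3)·Dx + (-25 - 72·x - 189·x^2 + 1944·x^3 + 2592·x^4)·Dx^2 + (-2 + x + 36·x^2 + 81·x^3 + 486·x^4 + 648·x^5)·Dx^3  (order 3).
h: a_k = 0, 10, -32, 310/3, -256, 722, -8192/3, 69910/7, -32768, …
ICs: h(0) = 0, h′(0) = 10, h′′(0) = -64.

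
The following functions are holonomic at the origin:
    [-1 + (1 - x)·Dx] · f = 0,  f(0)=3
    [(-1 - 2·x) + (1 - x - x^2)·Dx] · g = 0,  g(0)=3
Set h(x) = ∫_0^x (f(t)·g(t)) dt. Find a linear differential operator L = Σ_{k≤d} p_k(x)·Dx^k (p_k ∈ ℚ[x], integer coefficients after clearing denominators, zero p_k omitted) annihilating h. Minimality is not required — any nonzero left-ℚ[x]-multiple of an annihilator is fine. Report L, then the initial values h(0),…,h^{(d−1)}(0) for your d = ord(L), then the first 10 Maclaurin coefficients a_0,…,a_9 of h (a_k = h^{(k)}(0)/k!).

f: a_k = 3, 3, 3, 3, 3, 3, 3, 3, 3, 3, …
g: a_k = 3, 3, 6, 9, 15, 24, 39, 63, 102, 165, …
f·g: L₀ = L_f ⊗_s L_g, ord ≤ 1·1.
Integrate: L := L₀·Dx.
L = (-2 + 3·x^2)·Dx + (1 - 2·x + x^3)·Dx^2  (order 2).
h: a_k = 0, 9, 9, 12, 63/4, 108/5, 30, 297/7, 243/4, 88, …
ICs: h(0) = 0, h′(0) = 9.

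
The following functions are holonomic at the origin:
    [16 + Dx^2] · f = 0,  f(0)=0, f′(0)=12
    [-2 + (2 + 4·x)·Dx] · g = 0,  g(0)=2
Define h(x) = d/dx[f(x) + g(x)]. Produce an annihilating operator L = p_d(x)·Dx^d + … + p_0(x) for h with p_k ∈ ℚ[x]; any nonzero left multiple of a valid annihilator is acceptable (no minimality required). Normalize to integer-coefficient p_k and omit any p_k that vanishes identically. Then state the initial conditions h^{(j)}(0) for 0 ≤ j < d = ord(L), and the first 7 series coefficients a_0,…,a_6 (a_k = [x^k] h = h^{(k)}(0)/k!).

L = (-496 - 1024·x - 1024·x^2) + (-304 - 1632·x - 3072·x^2 - 2048·x^3)·Dx + (-31 - 64·x - 64·x^2)·Dx^2 + (-19 - 102·x - 192·x^2 - 128·x^3)·Dx^3  (order 3).
h: a_k = 14, -2, -93, -5, 547/4, -63/4, -4727/120, …
ICs: h(0) = 14, h′(0) = -2, h′′(0) = -186.

f: a_k = 0, 12, 0, -32, 0, 128/5, 0, …
g: a_k = 2, 2, -1, 1, -5/4, 7/4, -21/8, …
Weyl lclm of L_f,L_g ⇒ L₀ (ord ≤ 3).
Derive L from L₀ (diff closure).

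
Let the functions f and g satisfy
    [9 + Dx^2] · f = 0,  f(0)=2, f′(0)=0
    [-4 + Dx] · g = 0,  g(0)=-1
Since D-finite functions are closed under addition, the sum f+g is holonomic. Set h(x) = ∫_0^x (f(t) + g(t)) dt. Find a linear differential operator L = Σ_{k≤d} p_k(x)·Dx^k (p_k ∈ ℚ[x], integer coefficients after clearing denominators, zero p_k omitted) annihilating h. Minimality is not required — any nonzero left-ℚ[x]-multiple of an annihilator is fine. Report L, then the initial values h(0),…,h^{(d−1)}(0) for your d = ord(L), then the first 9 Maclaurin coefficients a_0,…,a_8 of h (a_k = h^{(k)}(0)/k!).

f: a_k = 2, 0, -9, 0, 27/4, 0, -81/40, 0, 729/2240, …
g: a_k = -1, -4, -8, -32/3, -32/3, -128/15, -256/45, -1024/315, -512/315, …
Sum ⇒ L₀ = lclm(L_f,L_g) in ℚ(x)⟨Dx⟩.
h=∫₀ˣh₀: take L = L₀·Dx.
L = -36·Dx + 9·Dx^2 - 4·Dx^3 + Dx^4  (order 4).
h: a_k = 0, 1, -2, -17/3, -8/3, -47/60, -64/45, -2777/2520, -128/315, …
ICs: h(0) = 0, h′(0) = 1, h′′(0) = -4, h′′′(0) = -34.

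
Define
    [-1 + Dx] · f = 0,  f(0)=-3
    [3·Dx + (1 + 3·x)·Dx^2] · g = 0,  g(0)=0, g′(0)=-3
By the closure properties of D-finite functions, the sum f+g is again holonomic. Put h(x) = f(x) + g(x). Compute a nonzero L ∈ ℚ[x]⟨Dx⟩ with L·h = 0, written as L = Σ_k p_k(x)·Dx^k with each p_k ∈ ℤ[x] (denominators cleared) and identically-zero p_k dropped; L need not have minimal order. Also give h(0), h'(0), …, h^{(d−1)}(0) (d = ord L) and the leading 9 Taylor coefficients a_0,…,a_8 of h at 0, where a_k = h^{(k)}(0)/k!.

L = (-21 - 9·x)·Dx + (17 - 6·x - 9·x^2)·Dx^2 + (4 + 15·x + 9·x^2)·Dx^3  (order 3).
h: a_k = -3, -6, 3, -19/2, 161/8, -389/8, 29159/240, -74983/240, 11022479/13440, …
ICs: h(0) = -3, h′(0) = -6, h′′(0) = 6.

f: a_k = -3, -3, -3/2, -1/2, -1/8, -1/40, -1/240, -1/1680, -1/13440, …
g: a_k = 0, -3, 9/2, -9, 81/4, -243/5, 243/2, -2187/7, 6561/8, …
L₀ := lclm(L_f,L_g); ord L₀ ≤ 1+2.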